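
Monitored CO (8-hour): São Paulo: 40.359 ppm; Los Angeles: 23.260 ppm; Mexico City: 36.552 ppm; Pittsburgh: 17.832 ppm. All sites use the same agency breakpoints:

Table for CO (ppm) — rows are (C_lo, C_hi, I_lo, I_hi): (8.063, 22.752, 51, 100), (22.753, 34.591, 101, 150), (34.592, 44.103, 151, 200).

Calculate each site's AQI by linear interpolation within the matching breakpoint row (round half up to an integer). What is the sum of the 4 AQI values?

529

São Paulo: 40.359 lies in 34.592–44.103, so I_lo=151, I_hi=200, C_lo=34.592, C_hi=44.103.
(200−151)/(44.103−34.592) × (40.359−34.592) + 151 = 49/9.511 × 5.767 + 151 ≈ 180.71 → 181.
Los Angeles: 23.260 ∈ [22.753, 34.591] ↔ index [101, 150].
101 + (23.260−22.753)·(150−101)/(34.591−22.753) = 101 + 0.507·49/11.838 ≈ 103.10, so AQI = 103.
Mexico City: 36.552 ∈ [34.592, 44.103] ↔ index [151, 200].
151 + (36.552−34.592)·(200−151)/(44.103−34.592) = 151 + 1.960·49/9.511 ≈ 161.10, so AQI = 161.
Pittsburgh 17.832: bracket 8.063–22.752 → index 51–100; slope 49/14.689, offset 9.769.
AQI = 51 + 49/14.689·9.769 ≈ 83.59 ⇒ 84.
AQIs: São Paulo=181, Los Angeles=103, Mexico City=161, Pittsburgh=84. Sum = 181 + 103 + 161 + 84 = 529.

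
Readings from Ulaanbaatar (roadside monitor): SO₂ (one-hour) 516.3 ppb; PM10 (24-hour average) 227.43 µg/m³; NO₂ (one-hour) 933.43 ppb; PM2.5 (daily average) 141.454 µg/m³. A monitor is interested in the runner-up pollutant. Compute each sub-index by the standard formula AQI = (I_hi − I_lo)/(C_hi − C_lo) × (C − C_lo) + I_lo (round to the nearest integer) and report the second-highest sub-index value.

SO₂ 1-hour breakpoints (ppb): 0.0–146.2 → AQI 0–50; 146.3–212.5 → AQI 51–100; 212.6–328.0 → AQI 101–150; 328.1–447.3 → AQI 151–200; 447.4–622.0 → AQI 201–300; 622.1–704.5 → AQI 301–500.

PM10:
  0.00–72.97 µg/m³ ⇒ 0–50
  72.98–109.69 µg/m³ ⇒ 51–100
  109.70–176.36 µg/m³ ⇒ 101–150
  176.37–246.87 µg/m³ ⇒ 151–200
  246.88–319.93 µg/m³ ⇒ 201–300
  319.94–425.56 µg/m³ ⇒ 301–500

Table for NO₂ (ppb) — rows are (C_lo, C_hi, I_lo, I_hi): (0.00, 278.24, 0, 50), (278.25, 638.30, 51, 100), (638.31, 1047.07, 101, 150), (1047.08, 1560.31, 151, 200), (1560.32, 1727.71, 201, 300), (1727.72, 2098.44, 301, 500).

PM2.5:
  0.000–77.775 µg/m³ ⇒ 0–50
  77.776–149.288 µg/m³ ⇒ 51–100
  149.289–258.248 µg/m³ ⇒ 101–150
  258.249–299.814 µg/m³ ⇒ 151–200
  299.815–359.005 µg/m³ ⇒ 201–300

186

SO₂: 516.3 ∈ [447.4, 622.0] ↔ index [201, 300].
201 + (516.3−447.4)·(300−201)/(622.0−447.4) = 201 + 68.9·99/174.6 ≈ 240.07, so AQI = 240.
PM10: 227.43 ∈ [176.37, 246.87] ↔ index [151, 200].
151 + (227.43−176.37)·(200−151)/(246.87−176.37) = 151 + 51.06·49/70.50 ≈ 186.49, so AQI = 186.
NO₂: 933.43 ∈ [638.31, 1047.07] ↔ index [101, 150].
101 + (933.43−638.31)·(150−101)/(1047.07−638.31) = 101 + 295.12·49/408.76 ≈ 136.38, so AQI = 136.
PM2.5: 141.454 lies in 77.776–149.288, so I_lo=51, I_hi=100, C_lo=77.776, C_hi=149.288.
(100−51)/(149.288−77.776) × (141.454−77.776) + 51 = 49/71.512 × 63.678 + 51 ≈ 94.63 → 95.
Sub-indices: SO₂→240, PM10→186, NO₂→136, PM2.5→95. Ranked high→low: 240, 186, 136, 95. Second-highest sub-index = 186.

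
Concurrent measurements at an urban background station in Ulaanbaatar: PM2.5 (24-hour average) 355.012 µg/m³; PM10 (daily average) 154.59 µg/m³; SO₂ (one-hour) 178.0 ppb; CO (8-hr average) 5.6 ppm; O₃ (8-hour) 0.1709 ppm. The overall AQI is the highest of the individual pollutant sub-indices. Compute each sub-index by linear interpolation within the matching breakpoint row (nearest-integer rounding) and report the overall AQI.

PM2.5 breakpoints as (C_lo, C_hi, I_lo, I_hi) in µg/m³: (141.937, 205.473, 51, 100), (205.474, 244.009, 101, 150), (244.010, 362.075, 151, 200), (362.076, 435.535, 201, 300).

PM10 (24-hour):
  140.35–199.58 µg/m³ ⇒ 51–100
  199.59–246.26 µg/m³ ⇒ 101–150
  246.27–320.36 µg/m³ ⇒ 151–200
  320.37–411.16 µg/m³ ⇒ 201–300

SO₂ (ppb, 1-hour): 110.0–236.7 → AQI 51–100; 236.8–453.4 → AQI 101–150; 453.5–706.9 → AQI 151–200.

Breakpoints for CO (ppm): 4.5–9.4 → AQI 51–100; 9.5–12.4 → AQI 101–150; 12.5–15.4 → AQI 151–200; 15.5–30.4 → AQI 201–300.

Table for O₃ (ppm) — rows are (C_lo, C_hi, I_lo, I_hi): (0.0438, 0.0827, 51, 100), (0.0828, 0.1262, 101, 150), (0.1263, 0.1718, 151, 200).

PM2.5 355.012: bracket 244.010–362.075 → index 151–200; slope 49/118.065, offset 111.002.
AQI = 151 + 49/118.065·111.002 ≈ 197.07 ⇒ 197.
PM10 154.59: bracket 140.35–199.58 → index 51–100; slope 49/59.23, offset 14.24.
AQI = 51 + 49/59.23·14.24 ≈ 62.78 ⇒ 63.
SO₂: row 110.0–236.7 (AQI 51–100). (100−51)·(178.0−110.0)/(236.7−110.0) + 51 = 49·68.0/126.7 + 51 ≈ 77.30 → 77.
CO: 5.6 ∈ [4.5, 9.4] ↔ index [51, 100].
51 + (5.6−4.5)·(100−51)/(9.4−4.5) = 51 + 1.1·49/4.9 ≈ 62.00, so AQI = 62.
O₃: 0.1709 lies in 0.1263–0.1718, so I_lo=151, I_hi=200, C_lo=0.1263, C_hi=0.1718.
(200−151)/(0.1718−0.1263) × (0.1709−0.1263) + 151 = 49/0.0455 × 0.0446 + 151 ≈ 199.03 → 199.
Sub-indices: PM2.5→197, PM10→63, SO₂→77, CO→62, O₃→199. Overall AQI = max = 199; dominant pollutant is O₃.
AQI 199: Unhealthy.

199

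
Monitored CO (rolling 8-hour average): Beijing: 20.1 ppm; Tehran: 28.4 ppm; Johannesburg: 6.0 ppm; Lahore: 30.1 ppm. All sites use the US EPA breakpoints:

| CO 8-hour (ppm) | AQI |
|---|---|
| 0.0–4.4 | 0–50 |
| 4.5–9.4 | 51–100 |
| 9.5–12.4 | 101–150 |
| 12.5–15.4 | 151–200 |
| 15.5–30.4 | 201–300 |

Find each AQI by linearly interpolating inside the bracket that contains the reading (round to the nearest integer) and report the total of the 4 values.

Beijing: 20.1 lies in 15.5–30.4, so I_lo=201, I_hi=300, C_lo=15.5, C_hi=30.4.
(300−201)/(30.4−15.5) × (20.1−15.5) + 201 = 99/14.9 × 4.6 + 201 ≈ 231.56 → 232.
Tehran 28.4: bracket 15.5–30.4 → index 201–300; slope 99/14.9, offset 12.9.
AQI = 201 + 99/14.9·12.9 ≈ 286.71 ⇒ 287.
Johannesburg 6.0: bracket 4.5–9.4 → index 51–100; slope 49/4.9, offset 1.5.
AQI = 51 + 49/4.9·1.5 ≈ 66.00 ⇒ 66.
Lahore: 30.1 ∈ [15.5, 30.4] ↔ index [201, 300].
201 + (30.1−15.5)·(300−201)/(30.4−15.5) = 201 + 14.6·99/14.9 ≈ 298.01, so AQI = 298.
AQIs: Beijing=232, Tehran=287, Johannesburg=66, Lahore=298. Sum = 232 + 287 + 66 + 298 = 883.

883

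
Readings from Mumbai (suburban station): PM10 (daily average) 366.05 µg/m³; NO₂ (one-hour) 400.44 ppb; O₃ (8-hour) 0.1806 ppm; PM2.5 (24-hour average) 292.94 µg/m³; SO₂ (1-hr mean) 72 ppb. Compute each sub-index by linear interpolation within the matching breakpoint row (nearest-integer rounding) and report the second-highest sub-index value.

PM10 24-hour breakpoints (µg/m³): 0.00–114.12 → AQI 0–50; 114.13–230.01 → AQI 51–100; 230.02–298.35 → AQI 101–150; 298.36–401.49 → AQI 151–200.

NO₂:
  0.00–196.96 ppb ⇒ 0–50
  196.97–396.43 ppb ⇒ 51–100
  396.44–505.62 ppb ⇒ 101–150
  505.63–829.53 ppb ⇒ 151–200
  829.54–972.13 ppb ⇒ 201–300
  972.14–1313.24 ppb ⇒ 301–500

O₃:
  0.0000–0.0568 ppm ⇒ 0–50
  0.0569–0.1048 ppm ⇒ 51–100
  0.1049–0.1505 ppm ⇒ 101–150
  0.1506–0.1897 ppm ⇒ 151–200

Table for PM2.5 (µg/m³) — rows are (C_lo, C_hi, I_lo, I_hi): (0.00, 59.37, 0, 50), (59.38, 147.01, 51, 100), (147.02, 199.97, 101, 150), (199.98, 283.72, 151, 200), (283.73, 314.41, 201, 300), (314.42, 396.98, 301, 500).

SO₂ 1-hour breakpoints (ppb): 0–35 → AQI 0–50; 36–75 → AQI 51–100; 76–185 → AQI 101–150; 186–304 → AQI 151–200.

PM10: row 298.36–401.49 (AQI 151–200). (200−151)·(366.05−298.36)/(401.49−298.36) + 151 = 49·67.69/103.13 + 151 ≈ 183.16 → 183.
NO₂: 400.44 lies in 396.44–505.62, so I_lo=101, I_hi=150, C_lo=396.44, C_hi=505.62.
(150−101)/(505.62−396.44) × (400.44−396.44) + 101 = 49/109.18 × 4.00 + 101 ≈ 102.80 → 103.
O₃: row 0.1506–0.1897 (AQI 151–200). (200−151)·(0.1806−0.1506)/(0.1897−0.1506) + 151 = 49·0.0300/0.0391 + 151 ≈ 188.60 → 189.
PM2.5: 292.94 lies in 283.73–314.41, so I_lo=201, I_hi=300, C_lo=283.73, C_hi=314.41.
(300−201)/(314.41−283.73) × (292.94−283.73) + 201 = 99/30.68 × 9.21 + 201 ≈ 230.72 → 231.
SO₂: row 36–75 (AQI 51–100). (100−51)·(72−36)/(75−36) + 51 = 49·36/39 + 51 ≈ 96.23 → 96.
Sub-indices: PM10→183, NO₂→103, O₃→189, PM2.5→231, SO₂→96. Ranked high→low: 231, 189, 183, 103, 96. Second-highest sub-index = 189.

189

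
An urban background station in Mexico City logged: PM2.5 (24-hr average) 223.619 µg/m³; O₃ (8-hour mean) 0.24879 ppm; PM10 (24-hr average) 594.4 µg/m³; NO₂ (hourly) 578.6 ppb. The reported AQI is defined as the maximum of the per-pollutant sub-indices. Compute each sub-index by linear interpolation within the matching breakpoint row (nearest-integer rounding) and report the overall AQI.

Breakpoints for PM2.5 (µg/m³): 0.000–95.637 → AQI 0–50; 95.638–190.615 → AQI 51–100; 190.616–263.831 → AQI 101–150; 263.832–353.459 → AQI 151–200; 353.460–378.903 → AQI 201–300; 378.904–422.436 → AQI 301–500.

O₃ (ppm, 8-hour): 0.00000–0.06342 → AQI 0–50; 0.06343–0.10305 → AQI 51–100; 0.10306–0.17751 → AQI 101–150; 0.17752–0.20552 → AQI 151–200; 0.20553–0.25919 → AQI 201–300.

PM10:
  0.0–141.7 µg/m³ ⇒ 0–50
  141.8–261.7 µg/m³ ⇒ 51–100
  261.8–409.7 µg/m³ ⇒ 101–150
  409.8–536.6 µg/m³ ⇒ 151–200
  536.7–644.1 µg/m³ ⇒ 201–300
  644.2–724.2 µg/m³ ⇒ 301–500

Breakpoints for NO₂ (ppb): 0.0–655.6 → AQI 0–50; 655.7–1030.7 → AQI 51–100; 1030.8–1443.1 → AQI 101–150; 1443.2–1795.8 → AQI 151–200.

PM2.5 223.619: bracket 190.616–263.831 → index 101–150; slope 49/73.215, offset 33.003.
AQI = 101 + 49/73.215·33.003 ≈ 123.09 ⇒ 123.
O₃: 0.24879 ∈ [0.20553, 0.25919] ↔ index [201, 300].
201 + (0.24879−0.20553)·(300−201)/(0.25919−0.20553) = 201 + 0.04326·99/0.05366 ≈ 280.81, so AQI = 281.
PM10: 594.4 ∈ [536.7, 644.1] ↔ index [201, 300].
201 + (594.4−536.7)·(300−201)/(644.1−536.7) = 201 + 57.7·99/107.4 ≈ 254.19, so AQI = 254.
NO₂: row 0.0–655.6 (AQI 0–50). (50−0)·(578.6−0.0)/(655.6−0.0) + 0 = 50·578.6/655.6 + 0 ≈ 44.13 → 44.
Sub-indices: PM2.5→123, O₃→281, PM10→254, NO₂→44. Overall AQI = max = 281; dominant pollutant is O₃.

281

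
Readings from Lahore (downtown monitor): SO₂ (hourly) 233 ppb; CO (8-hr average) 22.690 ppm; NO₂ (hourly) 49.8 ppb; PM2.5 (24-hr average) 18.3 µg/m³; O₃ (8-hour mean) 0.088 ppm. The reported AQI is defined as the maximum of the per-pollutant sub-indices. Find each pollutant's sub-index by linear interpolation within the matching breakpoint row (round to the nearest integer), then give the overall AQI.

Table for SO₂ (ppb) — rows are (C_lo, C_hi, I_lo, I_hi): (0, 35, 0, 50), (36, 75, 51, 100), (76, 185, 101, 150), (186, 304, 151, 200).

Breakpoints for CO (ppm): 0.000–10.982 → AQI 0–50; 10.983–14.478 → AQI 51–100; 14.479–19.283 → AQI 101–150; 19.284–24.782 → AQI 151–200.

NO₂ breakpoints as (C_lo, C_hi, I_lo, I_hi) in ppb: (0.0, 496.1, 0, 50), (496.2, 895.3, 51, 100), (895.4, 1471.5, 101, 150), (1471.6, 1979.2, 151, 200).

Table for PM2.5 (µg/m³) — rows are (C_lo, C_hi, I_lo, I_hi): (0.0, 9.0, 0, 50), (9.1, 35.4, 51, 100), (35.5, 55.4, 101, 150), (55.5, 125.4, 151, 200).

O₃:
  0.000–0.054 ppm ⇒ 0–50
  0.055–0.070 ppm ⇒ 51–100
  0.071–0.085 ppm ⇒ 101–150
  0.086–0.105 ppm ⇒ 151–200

181

SO₂: 233 lies in 186–304, so I_lo=151, I_hi=200, C_lo=186, C_hi=304.
(200−151)/(304−186) × (233−186) + 151 = 49/118 × 47 + 151 ≈ 170.52 → 171.
CO 22.690: bracket 19.284–24.782 → index 151–200; slope 49/5.498, offset 3.406.
AQI = 151 + 49/5.498·3.406 ≈ 181.36 ⇒ 181.
NO₂: row 0.0–496.1 (AQI 0–50). (50−0)·(49.8−0.0)/(496.1−0.0) + 0 = 50·49.8/496.1 + 0 ≈ 5.02 → 5.
PM2.5: row 9.1–35.4 (AQI 51–100). (100−51)·(18.3−9.1)/(35.4−9.1) + 51 = 49·9.2/26.3 + 51 ≈ 68.14 → 68.
O₃: 0.088 lies in 0.086–0.105, so I_lo=151, I_hi=200, C_lo=0.086, C_hi=0.105.
(200−151)/(0.105−0.086) × (0.088−0.086) + 151 = 49/0.019 × 0.002 + 151 ≈ 156.16 → 156.
Sub-indices: SO₂→171, CO→181, NO₂→5, PM2.5→68, O₃→156. Overall AQI = max = 181; dominant pollutant is CO.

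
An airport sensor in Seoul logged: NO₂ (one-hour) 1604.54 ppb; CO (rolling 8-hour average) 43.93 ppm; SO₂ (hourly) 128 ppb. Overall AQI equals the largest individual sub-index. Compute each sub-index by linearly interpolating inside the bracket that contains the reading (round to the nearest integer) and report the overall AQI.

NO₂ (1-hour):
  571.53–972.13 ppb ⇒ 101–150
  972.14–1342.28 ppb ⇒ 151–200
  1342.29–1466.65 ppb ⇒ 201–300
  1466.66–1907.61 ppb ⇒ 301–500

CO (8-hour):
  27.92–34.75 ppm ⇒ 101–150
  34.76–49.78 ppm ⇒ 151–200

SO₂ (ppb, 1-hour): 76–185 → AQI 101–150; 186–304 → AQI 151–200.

363

NO₂: 1604.54 lies in 1466.66–1907.61, so I_lo=301, I_hi=500, C_lo=1466.66, C_hi=1907.61.
(500−301)/(1907.61−1466.66) × (1604.54−1466.66) + 301 = 199/440.95 × 137.88 + 301 ≈ 363.23 → 363.
CO: 43.93 lies in 34.76–49.78, so I_lo=151, I_hi=200, C_lo=34.76, C_hi=49.78.
(200−151)/(49.78−34.76) × (43.93−34.76) + 151 = 49/15.02 × 9.17 + 151 ≈ 180.92 → 181.
SO₂: row 76–185 (AQI 101–150). (150−101)·(128−76)/(185−76) + 101 = 49·52/109 + 101 ≈ 124.38 → 124.
Sub-indices: NO₂→363, CO→181, SO₂→124. Overall AQI = max = 363; dominant pollutant is NO₂.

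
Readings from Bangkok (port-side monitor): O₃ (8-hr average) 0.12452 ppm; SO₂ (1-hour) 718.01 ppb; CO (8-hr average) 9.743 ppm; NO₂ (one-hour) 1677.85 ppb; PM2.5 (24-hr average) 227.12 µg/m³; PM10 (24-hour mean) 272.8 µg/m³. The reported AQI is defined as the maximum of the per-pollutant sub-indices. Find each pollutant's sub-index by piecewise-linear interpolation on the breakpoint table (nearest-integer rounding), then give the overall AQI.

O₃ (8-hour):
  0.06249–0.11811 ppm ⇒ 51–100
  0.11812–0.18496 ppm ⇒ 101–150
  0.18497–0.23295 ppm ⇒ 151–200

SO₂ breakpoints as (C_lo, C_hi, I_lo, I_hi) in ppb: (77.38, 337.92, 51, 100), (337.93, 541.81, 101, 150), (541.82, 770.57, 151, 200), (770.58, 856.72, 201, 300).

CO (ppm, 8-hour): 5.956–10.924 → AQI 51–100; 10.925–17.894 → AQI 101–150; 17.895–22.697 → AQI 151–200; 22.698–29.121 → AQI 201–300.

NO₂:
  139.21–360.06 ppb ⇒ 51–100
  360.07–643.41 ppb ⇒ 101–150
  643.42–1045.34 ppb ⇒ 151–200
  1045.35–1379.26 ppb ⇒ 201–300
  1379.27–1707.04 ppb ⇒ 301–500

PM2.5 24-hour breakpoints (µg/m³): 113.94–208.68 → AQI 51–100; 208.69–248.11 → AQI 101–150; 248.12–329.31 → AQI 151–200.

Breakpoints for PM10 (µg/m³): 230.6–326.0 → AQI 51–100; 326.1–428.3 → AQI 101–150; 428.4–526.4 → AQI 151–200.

O₃ 0.12452: bracket 0.11812–0.18496 → index 101–150; slope 49/0.06684, offset 0.00640.
AQI = 101 + 49/0.06684·0.00640 ≈ 105.69 ⇒ 106.
SO₂: row 541.82–770.57 (AQI 151–200). (200−151)·(718.01−541.82)/(770.57−541.82) + 151 = 49·176.19/228.75 + 151 ≈ 188.74 → 189.
CO 9.743: bracket 5.956–10.924 → index 51–100; slope 49/4.968, offset 3.787.
AQI = 51 + 49/4.968·3.787 ≈ 88.35 ⇒ 88.
NO₂: row 1379.27–1707.04 (AQI 301–500). (500−301)·(1677.85−1379.27)/(1707.04−1379.27) + 301 = 199·298.58/327.77 + 301 ≈ 482.28 → 482.
PM2.5 227.12: bracket 208.69–248.11 → index 101–150; slope 49/39.42, offset 18.43.
AQI = 101 + 49/39.42·18.43 ≈ 123.91 ⇒ 124.
PM10: 272.8 ∈ [230.6, 326.0] ↔ index [51, 100].
51 + (272.8−230.6)·(100−51)/(326.0−230.6) = 51 + 42.2·49/95.4 ≈ 72.68, so AQI = 73.
Sub-indices: O₃→106, SO₂→189, CO→88, NO₂→482, PM2.5→124, PM10→73. Overall AQI = max = 482; dominant pollutant is NO₂.
AQI 482: Hazardous.

482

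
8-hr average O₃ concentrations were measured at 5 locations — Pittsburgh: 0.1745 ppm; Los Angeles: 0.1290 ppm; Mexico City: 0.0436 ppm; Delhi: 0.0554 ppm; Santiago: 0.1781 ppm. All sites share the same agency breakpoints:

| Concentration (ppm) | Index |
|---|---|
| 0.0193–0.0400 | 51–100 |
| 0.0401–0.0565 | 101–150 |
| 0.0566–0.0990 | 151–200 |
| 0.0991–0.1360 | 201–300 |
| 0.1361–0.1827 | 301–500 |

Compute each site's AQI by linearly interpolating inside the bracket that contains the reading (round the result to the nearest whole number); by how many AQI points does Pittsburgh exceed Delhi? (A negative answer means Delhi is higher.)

318

Pittsburgh: 0.1745 ∈ [0.1361, 0.1827] ↔ index [301, 500].
301 + (0.1745−0.1361)·(500−301)/(0.1827−0.1361) = 301 + 0.0384·199/0.0466 ≈ 464.98, so AQI = 465.
Los Angeles: 0.1290 lies in 0.0991–0.1360, so I_lo=201, I_hi=300, C_lo=0.0991, C_hi=0.1360.
(300−201)/(0.1360−0.0991) × (0.1290−0.0991) + 201 = 99/0.0369 × 0.0299 + 201 ≈ 281.22 → 281.
Mexico City: 0.0436 lies in 0.0401–0.0565, so I_lo=101, I_hi=150, C_lo=0.0401, C_hi=0.0565.
(150−101)/(0.0565−0.0401) × (0.0436−0.0401) + 101 = 49/0.0164 × 0.0035 + 101 ≈ 111.46 → 111.
Delhi: 0.0554 lies in 0.0401–0.0565, so I_lo=101, I_hi=150, C_lo=0.0401, C_hi=0.0565.
(150−101)/(0.0565−0.0401) × (0.0554−0.0401) + 101 = 49/0.0164 × 0.0153 + 101 ≈ 146.71 → 147.
Santiago 0.1781: bracket 0.1361–0.1827 → index 301–500; slope 199/0.0466, offset 0.0420.
AQI = 301 + 199/0.0466·0.0420 ≈ 480.36 ⇒ 480.
AQIs: Pittsburgh=465, Los Angeles=281, Mexico City=111, Delhi=147, Santiago=480. Pittsburgh (465) − Delhi (147) = 318.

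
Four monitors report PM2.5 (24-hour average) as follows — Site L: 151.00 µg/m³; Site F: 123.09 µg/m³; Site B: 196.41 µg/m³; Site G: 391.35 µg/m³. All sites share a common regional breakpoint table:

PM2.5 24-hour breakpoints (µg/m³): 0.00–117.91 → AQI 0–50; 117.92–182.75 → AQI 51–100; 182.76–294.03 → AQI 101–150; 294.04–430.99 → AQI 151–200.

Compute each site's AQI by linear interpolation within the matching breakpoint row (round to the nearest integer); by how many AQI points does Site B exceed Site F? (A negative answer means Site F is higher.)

Site L: row 117.92–182.75 (AQI 51–100). (100−51)·(151.00−117.92)/(182.75−117.92) + 51 = 49·33.08/64.83 + 51 ≈ 76.00 → 76.
Site F: row 117.92–182.75 (AQI 51–100). (100−51)·(123.09−117.92)/(182.75−117.92) + 51 = 49·5.17/64.83 + 51 ≈ 54.91 → 55.
Site B: 196.41 ∈ [182.76, 294.03] ↔ index [101, 150].
101 + (196.41−182.76)·(150−101)/(294.03−182.76) = 101 + 13.65·49/111.27 ≈ 107.01, so AQI = 107.
Site G: 391.35 ∈ [294.04, 430.99] ↔ index [151, 200].
151 + (391.35−294.04)·(200−151)/(430.99−294.04) = 151 + 97.31·49/136.95 ≈ 185.82, so AQI = 186.
AQIs: Site L=76, Site F=55, Site B=107, Site G=186. Site B (107) − Site F (55) = 52.

52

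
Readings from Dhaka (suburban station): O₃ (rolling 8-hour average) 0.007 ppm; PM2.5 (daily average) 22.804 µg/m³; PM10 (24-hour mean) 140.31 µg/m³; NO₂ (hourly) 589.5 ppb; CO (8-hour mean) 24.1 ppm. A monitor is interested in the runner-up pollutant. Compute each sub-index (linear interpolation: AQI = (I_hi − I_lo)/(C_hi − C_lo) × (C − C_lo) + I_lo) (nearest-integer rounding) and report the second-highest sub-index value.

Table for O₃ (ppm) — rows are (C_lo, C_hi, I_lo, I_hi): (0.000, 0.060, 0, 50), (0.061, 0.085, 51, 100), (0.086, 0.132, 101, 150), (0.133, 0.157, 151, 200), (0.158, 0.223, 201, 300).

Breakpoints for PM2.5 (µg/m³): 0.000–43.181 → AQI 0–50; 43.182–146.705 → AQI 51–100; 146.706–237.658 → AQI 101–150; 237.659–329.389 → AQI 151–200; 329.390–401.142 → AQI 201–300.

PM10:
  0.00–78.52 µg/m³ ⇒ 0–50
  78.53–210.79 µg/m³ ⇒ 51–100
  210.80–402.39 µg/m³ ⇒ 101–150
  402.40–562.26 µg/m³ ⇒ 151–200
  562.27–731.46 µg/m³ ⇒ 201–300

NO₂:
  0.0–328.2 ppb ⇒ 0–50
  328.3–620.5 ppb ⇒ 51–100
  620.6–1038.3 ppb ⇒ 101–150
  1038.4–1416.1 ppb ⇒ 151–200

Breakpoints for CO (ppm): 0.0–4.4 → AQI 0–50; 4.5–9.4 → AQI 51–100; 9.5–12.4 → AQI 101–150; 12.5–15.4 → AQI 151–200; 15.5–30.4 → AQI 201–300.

95

O₃: 0.007 ∈ [0.000, 0.060] ↔ index [0, 50].
0 + (0.007−0.000)·(50−0)/(0.060−0.000) = 0 + 0.007·50/0.060 ≈ 5.83, so AQI = 6.
PM2.5: 22.804 lies in 0.000–43.181, so I_lo=0, I_hi=50, C_lo=0.000, C_hi=43.181.
(50−0)/(43.181−0.000) × (22.804−0.000) + 0 = 50/43.181 × 22.804 + 0 ≈ 26.41 → 26.
PM10: 140.31 ∈ [78.53, 210.79] ↔ index [51, 100].
51 + (140.31−78.53)·(100−51)/(210.79−78.53) = 51 + 61.78·49/132.26 ≈ 73.89, so AQI = 74.
NO₂ 589.5: bracket 328.3–620.5 → index 51–100; slope 49/292.2, offset 261.2.
AQI = 51 + 49/292.2·261.2 ≈ 94.80 ⇒ 95.
CO: 24.1 lies in 15.5–30.4, so I_lo=201, I_hi=300, C_lo=15.5, C_hi=30.4.
(300−201)/(30.4−15.5) × (24.1−15.5) + 201 = 99/14.9 × 8.6 + 201 ≈ 258.14 → 258.
Sub-indices: O₃→6, PM2.5→26, PM10→74, NO₂→95, CO→258. Ranked high→low: 258, 95, 74, 26, 6. Second-highest sub-index = 95.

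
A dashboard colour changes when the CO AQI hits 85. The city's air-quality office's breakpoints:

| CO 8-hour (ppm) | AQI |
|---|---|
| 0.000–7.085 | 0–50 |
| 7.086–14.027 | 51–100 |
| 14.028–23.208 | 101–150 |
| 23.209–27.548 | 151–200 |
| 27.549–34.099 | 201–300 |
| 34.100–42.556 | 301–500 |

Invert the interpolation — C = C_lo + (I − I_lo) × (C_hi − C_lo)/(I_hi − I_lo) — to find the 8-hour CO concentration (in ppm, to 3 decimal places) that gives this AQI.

11.902

AQI 85 lies in the 51–100 band, which corresponds to 7.086–14.027 ppm.
C = 7.086 + (85−51)×(14.027−7.086)/(100−51) = 7.086 + 34×6.941/49 ≈ 11.90220 ppm → 11.902 ppm to 3 dp.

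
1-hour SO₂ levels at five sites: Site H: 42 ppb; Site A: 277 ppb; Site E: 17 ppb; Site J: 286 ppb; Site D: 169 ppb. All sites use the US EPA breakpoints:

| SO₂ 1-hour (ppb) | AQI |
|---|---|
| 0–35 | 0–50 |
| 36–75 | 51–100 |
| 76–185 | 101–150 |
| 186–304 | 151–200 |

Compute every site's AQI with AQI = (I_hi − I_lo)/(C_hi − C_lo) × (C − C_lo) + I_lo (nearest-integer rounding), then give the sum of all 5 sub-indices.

608

Site H 42: bracket 36–75 → index 51–100; slope 49/39, offset 6.
AQI = 51 + 49/39·6 ≈ 58.54 ⇒ 59.
Site A 277: bracket 186–304 → index 151–200; slope 49/118, offset 91.
AQI = 151 + 49/118·91 ≈ 188.79 ⇒ 189.
Site E: row 0–35 (AQI 0–50). (50−0)·(17−0)/(35−0) + 0 = 50·17/35 + 0 ≈ 24.29 → 24.
Site J: 286 lies in 186–304, so I_lo=151, I_hi=200, C_lo=186, C_hi=304.
(200−151)/(304−186) × (286−186) + 151 = 49/118 × 100 + 151 ≈ 192.53 → 193.
Site D: 169 lies in 76–185, so I_lo=101, I_hi=150, C_lo=76, C_hi=185.
(150−101)/(185−76) × (169−76) + 101 = 49/109 × 93 + 101 ≈ 142.81 → 143.
AQIs: Site H=59, Site A=189, Site E=24, Site J=193, Site D=143. Sum = 59 + 189 + 24 + 193 + 143 = 608.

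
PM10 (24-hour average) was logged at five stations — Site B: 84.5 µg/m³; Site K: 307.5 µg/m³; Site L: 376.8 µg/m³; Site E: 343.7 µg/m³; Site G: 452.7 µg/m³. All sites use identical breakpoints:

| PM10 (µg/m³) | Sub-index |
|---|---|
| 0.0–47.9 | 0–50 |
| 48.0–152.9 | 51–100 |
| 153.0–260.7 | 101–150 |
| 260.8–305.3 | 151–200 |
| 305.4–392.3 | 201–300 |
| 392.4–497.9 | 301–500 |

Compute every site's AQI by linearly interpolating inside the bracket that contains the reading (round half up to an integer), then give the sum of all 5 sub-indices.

Site B 84.5: bracket 48.0–152.9 → index 51–100; slope 49/104.9, offset 36.5.
AQI = 51 + 49/104.9·36.5 ≈ 68.05 ⇒ 68.
Site K: row 305.4–392.3 (AQI 201–300). (300−201)·(307.5−305.4)/(392.3−305.4) + 201 = 99·2.1/86.9 + 201 ≈ 203.39 → 203.
Site L: row 305.4–392.3 (AQI 201–300). (300−201)·(376.8−305.4)/(392.3−305.4) + 201 = 99·71.4/86.9 + 201 ≈ 282.34 → 282.
Site E: row 305.4–392.3 (AQI 201–300). (300−201)·(343.7−305.4)/(392.3−305.4) + 201 = 99·38.3/86.9 + 201 ≈ 244.63 → 245.
Site G: 452.7 lies in 392.4–497.9, so I_lo=301, I_hi=500, C_lo=392.4, C_hi=497.9.
(500−301)/(497.9−392.4) × (452.7−392.4) + 301 = 199/105.5 × 60.3 + 301 ≈ 414.74 → 415.
AQIs: Site B=68, Site K=203, Site L=282, Site E=245, Site G=415. Sum = 68 + 203 + 282 + 245 + 415 = 1213.

1213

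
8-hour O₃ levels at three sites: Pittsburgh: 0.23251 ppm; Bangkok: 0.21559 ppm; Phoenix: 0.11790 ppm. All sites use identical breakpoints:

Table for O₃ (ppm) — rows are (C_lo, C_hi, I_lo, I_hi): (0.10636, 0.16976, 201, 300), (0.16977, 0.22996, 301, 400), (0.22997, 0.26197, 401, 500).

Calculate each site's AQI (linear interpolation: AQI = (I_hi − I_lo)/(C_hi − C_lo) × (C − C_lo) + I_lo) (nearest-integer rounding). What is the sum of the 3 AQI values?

1004

Pittsburgh: 0.23251 lies in 0.22997–0.26197, so I_lo=401, I_hi=500, C_lo=0.22997, C_hi=0.26197.
(500−401)/(0.26197−0.22997) × (0.23251−0.22997) + 401 = 99/0.03200 × 0.00254 + 401 ≈ 408.86 → 409.
Bangkok 0.21559: bracket 0.16977–0.22996 → index 301–400; slope 99/0.06019, offset 0.04582.
AQI = 301 + 99/0.06019·0.04582 ≈ 376.36 ⇒ 376.
Phoenix: 0.11790 ∈ [0.10636, 0.16976] ↔ index [201, 300].
201 + (0.11790−0.10636)·(300−201)/(0.16976−0.10636) = 201 + 0.01154·99/0.06340 ≈ 219.02, so AQI = 219.
AQIs: Pittsburgh=409, Bangkok=376, Phoenix=219. Sum = 409 + 376 + 219 = 1004.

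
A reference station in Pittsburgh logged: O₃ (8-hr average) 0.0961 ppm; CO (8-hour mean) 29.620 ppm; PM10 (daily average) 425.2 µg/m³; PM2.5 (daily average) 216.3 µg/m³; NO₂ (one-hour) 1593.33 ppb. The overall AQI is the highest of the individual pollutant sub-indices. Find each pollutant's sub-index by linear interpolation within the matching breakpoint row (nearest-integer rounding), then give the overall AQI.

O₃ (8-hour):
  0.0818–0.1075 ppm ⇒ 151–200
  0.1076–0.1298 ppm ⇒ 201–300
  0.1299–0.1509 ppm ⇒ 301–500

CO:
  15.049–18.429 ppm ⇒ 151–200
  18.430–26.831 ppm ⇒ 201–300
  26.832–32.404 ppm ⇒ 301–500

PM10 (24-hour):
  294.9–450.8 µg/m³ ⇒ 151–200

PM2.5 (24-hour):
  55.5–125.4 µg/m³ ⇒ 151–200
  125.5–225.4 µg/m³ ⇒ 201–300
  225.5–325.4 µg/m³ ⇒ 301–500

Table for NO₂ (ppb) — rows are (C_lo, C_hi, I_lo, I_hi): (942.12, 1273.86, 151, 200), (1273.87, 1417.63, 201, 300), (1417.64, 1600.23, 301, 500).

O₃: 0.0961 ∈ [0.0818, 0.1075] ↔ index [151, 200].
151 + (0.0961−0.0818)·(200−151)/(0.1075−0.0818) = 151 + 0.0143·49/0.0257 ≈ 178.26, so AQI = 178.
CO: 29.620 lies in 26.832–32.404, so I_lo=301, I_hi=500, C_lo=26.832, C_hi=32.404.
(500−301)/(32.404−26.832) × (29.620−26.832) + 301 = 199/5.572 × 2.788 + 301 ≈ 400.57 → 401.
PM10 425.2: bracket 294.9–450.8 → index 151–200; slope 49/155.9, offset 130.3.
AQI = 151 + 49/155.9·130.3 ≈ 191.95 ⇒ 192.
PM2.5: row 125.5–225.4 (AQI 201–300). (300−201)·(216.3−125.5)/(225.4−125.5) + 201 = 99·90.8/99.9 + 201 ≈ 290.98 → 291.
NO₂: row 1417.64–1600.23 (AQI 301–500). (500−301)·(1593.33−1417.64)/(1600.23−1417.64) + 301 = 199·175.69/182.59 + 301 ≈ 492.48 → 492.
Sub-indices: O₃→178, CO→401, PM10→192, PM2.5→291, NO₂→492. Overall AQI = max = 492; dominant pollutant is NO₂.
AQI 492: Hazardous.

492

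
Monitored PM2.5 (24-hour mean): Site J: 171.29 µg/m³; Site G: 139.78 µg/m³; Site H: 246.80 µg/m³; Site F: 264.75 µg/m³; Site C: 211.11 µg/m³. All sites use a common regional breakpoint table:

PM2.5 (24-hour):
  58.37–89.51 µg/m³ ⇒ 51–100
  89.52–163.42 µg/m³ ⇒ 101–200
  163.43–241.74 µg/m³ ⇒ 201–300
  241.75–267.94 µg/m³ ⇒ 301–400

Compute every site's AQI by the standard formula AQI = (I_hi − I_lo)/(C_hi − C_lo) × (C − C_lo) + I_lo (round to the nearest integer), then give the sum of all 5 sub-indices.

1348

Site J: 171.29 lies in 163.43–241.74, so I_lo=201, I_hi=300, C_lo=163.43, C_hi=241.74.
(300−201)/(241.74−163.43) × (171.29−163.43) + 201 = 99/78.31 × 7.86 + 201 ≈ 210.94 → 211.
Site G 139.78: bracket 89.52–163.42 → index 101–200; slope 99/73.90, offset 50.26.
AQI = 101 + 99/73.90·50.26 ≈ 168.33 ⇒ 168.
Site H 246.80: bracket 241.75–267.94 → index 301–400; slope 99/26.19, offset 5.05.
AQI = 301 + 99/26.19·5.05 ≈ 320.09 ⇒ 320.
Site F: 264.75 lies in 241.75–267.94, so I_lo=301, I_hi=400, C_lo=241.75, C_hi=267.94.
(400−301)/(267.94−241.75) × (264.75−241.75) + 301 = 99/26.19 × 23.00 + 301 ≈ 387.94 → 388.
Site C: 211.11 ∈ [163.43, 241.74] ↔ index [201, 300].
201 + (211.11−163.43)·(300−201)/(241.74−163.43) = 201 + 47.68·99/78.31 ≈ 261.28, so AQI = 261.
AQIs: Site J=211, Site G=168, Site H=320, Site F=388, Site C=261. Sum = 211 + 168 + 320 + 388 + 261 = 1348.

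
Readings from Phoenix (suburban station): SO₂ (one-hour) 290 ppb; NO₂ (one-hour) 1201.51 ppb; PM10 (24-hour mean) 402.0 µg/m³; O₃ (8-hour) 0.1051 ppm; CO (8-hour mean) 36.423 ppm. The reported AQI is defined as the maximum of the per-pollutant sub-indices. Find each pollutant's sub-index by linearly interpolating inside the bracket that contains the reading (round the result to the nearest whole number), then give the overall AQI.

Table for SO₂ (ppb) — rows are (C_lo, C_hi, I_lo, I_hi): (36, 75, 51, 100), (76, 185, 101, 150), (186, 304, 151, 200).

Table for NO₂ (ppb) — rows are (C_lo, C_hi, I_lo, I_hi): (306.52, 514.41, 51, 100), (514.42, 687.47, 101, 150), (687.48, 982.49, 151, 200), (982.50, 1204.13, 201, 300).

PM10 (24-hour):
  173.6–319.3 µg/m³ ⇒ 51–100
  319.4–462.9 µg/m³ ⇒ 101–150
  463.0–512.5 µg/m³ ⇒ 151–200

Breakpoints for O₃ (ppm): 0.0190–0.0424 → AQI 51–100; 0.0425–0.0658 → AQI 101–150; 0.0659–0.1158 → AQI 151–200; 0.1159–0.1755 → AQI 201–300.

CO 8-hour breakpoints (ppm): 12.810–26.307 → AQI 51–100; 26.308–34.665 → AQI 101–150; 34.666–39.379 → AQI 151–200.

SO₂ 290: bracket 186–304 → index 151–200; slope 49/118, offset 104.
AQI = 151 + 49/118·104 ≈ 194.19 ⇒ 194.
NO₂: 1201.51 ∈ [982.50, 1204.13] ↔ index [201, 300].
201 + (1201.51−982.50)·(300−201)/(1204.13−982.50) = 201 + 219.01·99/221.63 ≈ 298.83, so AQI = 299.
PM10: 402.0 lies in 319.4–462.9, so I_lo=101, I_hi=150, C_lo=319.4, C_hi=462.9.
(150−101)/(462.9−319.4) × (402.0−319.4) + 101 = 49/143.5 × 82.6 + 101 ≈ 129.20 → 129.
O₃ 0.1051: bracket 0.0659–0.1158 → index 151–200; slope 49/0.0499, offset 0.0392.
AQI = 151 + 49/0.0499·0.0392 ≈ 189.49 ⇒ 189.
CO: 36.423 ∈ [34.666, 39.379] ↔ index [151, 200].
151 + (36.423−34.666)·(200−151)/(39.379−34.666) = 151 + 1.757·49/4.713 ≈ 169.27, so AQI = 169.
Sub-indices: SO₂→194, NO₂→299, PM10→129, O₃→189, CO→169. Overall AQI = max = 299; dominant pollutant is NO₂.

299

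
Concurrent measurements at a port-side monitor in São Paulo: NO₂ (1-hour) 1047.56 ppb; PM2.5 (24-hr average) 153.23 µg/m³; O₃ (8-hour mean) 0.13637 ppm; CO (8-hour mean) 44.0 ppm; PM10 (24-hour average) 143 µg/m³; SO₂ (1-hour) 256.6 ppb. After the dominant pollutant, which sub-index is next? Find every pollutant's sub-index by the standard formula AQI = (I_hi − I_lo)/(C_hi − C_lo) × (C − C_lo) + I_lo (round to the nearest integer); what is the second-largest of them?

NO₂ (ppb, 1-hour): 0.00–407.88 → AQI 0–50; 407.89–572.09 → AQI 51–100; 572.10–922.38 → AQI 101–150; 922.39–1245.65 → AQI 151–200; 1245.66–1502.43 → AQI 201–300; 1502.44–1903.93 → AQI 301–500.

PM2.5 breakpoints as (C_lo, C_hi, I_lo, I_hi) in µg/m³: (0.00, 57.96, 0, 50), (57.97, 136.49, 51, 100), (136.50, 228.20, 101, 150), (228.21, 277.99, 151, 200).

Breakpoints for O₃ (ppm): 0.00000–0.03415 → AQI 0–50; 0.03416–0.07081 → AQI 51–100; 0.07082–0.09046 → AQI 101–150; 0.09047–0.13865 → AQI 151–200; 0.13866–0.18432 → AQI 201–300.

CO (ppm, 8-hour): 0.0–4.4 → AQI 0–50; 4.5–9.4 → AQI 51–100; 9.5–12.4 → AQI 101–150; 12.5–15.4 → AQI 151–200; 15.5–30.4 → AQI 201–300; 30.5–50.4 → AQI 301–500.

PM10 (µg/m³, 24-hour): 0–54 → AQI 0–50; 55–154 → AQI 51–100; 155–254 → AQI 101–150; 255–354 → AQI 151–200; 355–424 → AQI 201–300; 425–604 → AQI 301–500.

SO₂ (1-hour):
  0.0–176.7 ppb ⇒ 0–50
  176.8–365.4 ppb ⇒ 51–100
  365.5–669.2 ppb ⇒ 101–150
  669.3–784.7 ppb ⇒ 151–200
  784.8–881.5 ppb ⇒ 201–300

NO₂: 1047.56 lies in 922.39–1245.65, so I_lo=151, I_hi=200, C_lo=922.39, C_hi=1245.65.
(200−151)/(1245.65−922.39) × (1047.56−922.39) + 151 = 49/323.26 × 125.17 + 151 ≈ 169.97 → 170.
PM2.5: 153.23 ∈ [136.50, 228.20] ↔ index [101, 150].
101 + (153.23−136.50)·(150−101)/(228.20−136.50) = 101 + 16.73·49/91.70 ≈ 109.94, so AQI = 110.
O₃: 0.13637 ∈ [0.09047, 0.13865] ↔ index [151, 200].
151 + (0.13637−0.09047)·(200−151)/(0.13865−0.09047) = 151 + 0.04590·49/0.04818 ≈ 197.68, so AQI = 198.
CO: 44.0 ∈ [30.5, 50.4] ↔ index [301, 500].
301 + (44.0−30.5)·(500−301)/(50.4−30.5) = 301 + 13.5·199/19.9 ≈ 436.00, so AQI = 436.
PM10: 143 lies in 55–154, so I_lo=51, I_hi=100, C_lo=55, C_hi=154.
(100−51)/(154−55) × (143−55) + 51 = 49/99 × 88 + 51 ≈ 94.56 → 95.
SO₂: row 176.8–365.4 (AQI 51–100). (100−51)·(256.6−176.8)/(365.4−176.8) + 51 = 49·79.8/188.6 + 51 ≈ 71.73 → 72.
Sub-indices: NO₂→170, PM2.5→110, O₃→198, CO→436, PM10→95, SO₂→72. Ranked high→low: 436, 198, 170, 110, 95, 72. Second-highest sub-index = 198.

198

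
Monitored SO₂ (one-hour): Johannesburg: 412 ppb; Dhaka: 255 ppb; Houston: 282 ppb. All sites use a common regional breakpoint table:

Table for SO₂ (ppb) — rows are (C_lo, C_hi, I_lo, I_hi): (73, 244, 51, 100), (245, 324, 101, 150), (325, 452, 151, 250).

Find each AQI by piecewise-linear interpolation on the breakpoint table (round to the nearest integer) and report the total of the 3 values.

450

Johannesburg 412: bracket 325–452 → index 151–250; slope 99/127, offset 87.
AQI = 151 + 99/127·87 ≈ 218.82 ⇒ 219.
Dhaka: 255 lies in 245–324, so I_lo=101, I_hi=150, C_lo=245, C_hi=324.
(150−101)/(324−245) × (255−245) + 101 = 49/79 × 10 + 101 ≈ 107.20 → 107.
Houston 282: bracket 245–324 → index 101–150; slope 49/79, offset 37.
AQI = 101 + 49/79·37 ≈ 123.95 ⇒ 124.
AQIs: Johannesburg=219, Dhaka=107, Houston=124. Sum = 219 + 107 + 124 = 450.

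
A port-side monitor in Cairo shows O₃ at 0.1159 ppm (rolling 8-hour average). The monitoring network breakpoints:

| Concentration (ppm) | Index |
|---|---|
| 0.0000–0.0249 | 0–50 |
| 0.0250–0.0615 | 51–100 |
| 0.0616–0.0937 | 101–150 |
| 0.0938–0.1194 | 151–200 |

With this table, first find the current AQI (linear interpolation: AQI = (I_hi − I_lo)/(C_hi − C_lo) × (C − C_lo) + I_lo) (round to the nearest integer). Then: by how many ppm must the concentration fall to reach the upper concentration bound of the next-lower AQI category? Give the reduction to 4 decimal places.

0.0222

O₃: 0.1159 ∈ [0.0938, 0.1194] ↔ index [151, 200].
151 + (0.1159−0.0938)·(200−151)/(0.1194−0.0938) = 151 + 0.0221·49/0.0256 ≈ 193.30, so AQI = 193.
Current AQI 193 is in the Unhealthy range (151–200). The next-lower category tops out at AQI 150, whose upper concentration bound is 0.0937 ppm.
Reduction needed = 0.1159 − 0.0937 = 0.0222 ppm.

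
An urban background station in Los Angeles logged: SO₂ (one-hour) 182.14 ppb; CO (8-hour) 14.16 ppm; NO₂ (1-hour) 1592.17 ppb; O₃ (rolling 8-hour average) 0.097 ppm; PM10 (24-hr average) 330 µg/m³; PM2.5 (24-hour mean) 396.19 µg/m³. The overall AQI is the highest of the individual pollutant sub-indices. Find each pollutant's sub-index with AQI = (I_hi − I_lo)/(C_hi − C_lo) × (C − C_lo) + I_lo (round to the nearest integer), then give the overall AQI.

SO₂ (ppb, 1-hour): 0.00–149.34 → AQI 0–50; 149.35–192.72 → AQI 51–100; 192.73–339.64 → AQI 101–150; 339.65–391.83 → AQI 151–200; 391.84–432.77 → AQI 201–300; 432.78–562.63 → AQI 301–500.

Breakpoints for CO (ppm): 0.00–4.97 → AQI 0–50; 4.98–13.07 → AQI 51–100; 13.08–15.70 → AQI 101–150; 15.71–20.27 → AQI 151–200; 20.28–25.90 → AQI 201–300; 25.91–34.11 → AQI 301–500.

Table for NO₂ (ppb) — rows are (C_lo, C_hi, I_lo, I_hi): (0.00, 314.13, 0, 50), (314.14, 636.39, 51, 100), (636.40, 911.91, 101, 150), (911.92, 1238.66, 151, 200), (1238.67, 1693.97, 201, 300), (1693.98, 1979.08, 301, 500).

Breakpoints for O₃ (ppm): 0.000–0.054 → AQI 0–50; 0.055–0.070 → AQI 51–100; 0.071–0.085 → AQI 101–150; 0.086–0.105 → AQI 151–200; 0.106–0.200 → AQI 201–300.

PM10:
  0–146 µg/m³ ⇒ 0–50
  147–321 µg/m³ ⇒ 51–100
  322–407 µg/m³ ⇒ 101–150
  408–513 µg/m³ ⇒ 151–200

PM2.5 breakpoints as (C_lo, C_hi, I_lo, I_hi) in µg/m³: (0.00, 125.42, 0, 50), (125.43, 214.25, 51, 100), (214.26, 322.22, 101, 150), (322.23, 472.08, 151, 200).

SO₂: 182.14 lies in 149.35–192.72, so I_lo=51, I_hi=100, C_lo=149.35, C_hi=192.72.
(100−51)/(192.72−149.35) × (182.14−149.35) + 51 = 49/43.37 × 32.79 + 51 ≈ 88.05 → 88.
CO: 14.16 ∈ [13.08, 15.70] ↔ index [101, 150].
101 + (14.16−13.08)·(150−101)/(15.70−13.08) = 101 + 1.08·49/2.62 ≈ 121.20, so AQI = 121.
NO₂: row 1238.67–1693.97 (AQI 201–300). (300−201)·(1592.17−1238.67)/(1693.97−1238.67) + 201 = 99·353.50/455.30 + 201 ≈ 277.86 → 278.
O₃ 0.097: bracket 0.086–0.105 → index 151–200; slope 49/0.019, offset 0.011.
AQI = 151 + 49/0.019·0.011 ≈ 179.37 ⇒ 179.
PM10: 330 lies in 322–407, so I_lo=101, I_hi=150, C_lo=322, C_hi=407.
(150−101)/(407−322) × (330−322) + 101 = 49/85 × 8 + 101 ≈ 105.61 → 106.
PM2.5 396.19: bracket 322.23–472.08 → index 151–200; slope 49/149.85, offset 73.96.
AQI = 151 + 49/149.85·73.96 ≈ 175.18 ⇒ 175.
Sub-indices: SO₂→88, CO→121, NO₂→278, O₃→179, PM10→106, PM2.5→175. Overall AQI = max = 278; dominant pollutant is NO₂.

278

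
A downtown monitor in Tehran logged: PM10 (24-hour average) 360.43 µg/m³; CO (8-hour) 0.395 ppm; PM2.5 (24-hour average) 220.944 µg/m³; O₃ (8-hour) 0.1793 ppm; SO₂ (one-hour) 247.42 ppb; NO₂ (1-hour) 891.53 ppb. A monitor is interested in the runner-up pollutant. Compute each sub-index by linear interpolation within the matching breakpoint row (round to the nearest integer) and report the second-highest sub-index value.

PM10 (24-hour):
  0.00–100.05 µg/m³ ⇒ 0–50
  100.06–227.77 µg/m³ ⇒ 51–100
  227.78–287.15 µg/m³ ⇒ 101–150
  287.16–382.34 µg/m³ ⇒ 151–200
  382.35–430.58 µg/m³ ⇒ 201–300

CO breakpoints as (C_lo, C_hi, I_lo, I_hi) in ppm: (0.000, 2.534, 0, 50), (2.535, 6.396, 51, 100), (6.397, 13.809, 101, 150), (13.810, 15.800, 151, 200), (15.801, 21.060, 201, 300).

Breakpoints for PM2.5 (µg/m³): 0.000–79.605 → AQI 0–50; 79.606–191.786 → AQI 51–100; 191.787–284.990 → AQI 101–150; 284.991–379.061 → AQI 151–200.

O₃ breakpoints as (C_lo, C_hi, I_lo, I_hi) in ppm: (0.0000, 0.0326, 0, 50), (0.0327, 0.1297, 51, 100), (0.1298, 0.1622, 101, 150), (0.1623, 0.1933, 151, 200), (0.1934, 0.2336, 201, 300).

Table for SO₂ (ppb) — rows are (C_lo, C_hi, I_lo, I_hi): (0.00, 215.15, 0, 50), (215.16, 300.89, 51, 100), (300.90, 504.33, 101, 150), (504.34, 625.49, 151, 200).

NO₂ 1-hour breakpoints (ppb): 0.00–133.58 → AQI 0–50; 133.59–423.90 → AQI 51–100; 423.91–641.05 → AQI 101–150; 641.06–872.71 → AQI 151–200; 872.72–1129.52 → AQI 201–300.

189

PM10: 360.43 ∈ [287.16, 382.34] ↔ index [151, 200].
151 + (360.43−287.16)·(200−151)/(382.34−287.16) = 151 + 73.27·49/95.18 ≈ 188.72, so AQI = 189.
CO 0.395: bracket 0.000–2.534 → index 0–50; slope 50/2.534, offset 0.395.
AQI = 0 + 50/2.534·0.395 ≈ 7.79 ⇒ 8.
PM2.5: 220.944 lies in 191.787–284.990, so I_lo=101, I_hi=150, C_lo=191.787, C_hi=284.990.
(150−101)/(284.990−191.787) × (220.944−191.787) + 101 = 49/93.203 × 29.157 + 101 ≈ 116.33 → 116.
O₃: 0.1793 lies in 0.1623–0.1933, so I_lo=151, I_hi=200, C_lo=0.1623, C_hi=0.1933.
(200−151)/(0.1933−0.1623) × (0.1793−0.1623) + 151 = 49/0.0310 × 0.0170 + 151 ≈ 177.87 → 178.
SO₂: 247.42 ∈ [215.16, 300.89] ↔ index [51, 100].
51 + (247.42−215.16)·(100−51)/(300.89−215.16) = 51 + 32.26·49/85.73 ≈ 69.44, so AQI = 69.
NO₂: 891.53 ∈ [872.72, 1129.52] ↔ index [201, 300].
201 + (891.53−872.72)·(300−201)/(1129.52−872.72) = 201 + 18.81·99/256.80 ≈ 208.25, so AQI = 208.
Sub-indices: PM10→189, CO→8, PM2.5→116, O₃→178, SO₂→69, NO₂→208. Ranked high→low: 208, 189, 178, 116, 69, 8. Second-highest sub-index = 189.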